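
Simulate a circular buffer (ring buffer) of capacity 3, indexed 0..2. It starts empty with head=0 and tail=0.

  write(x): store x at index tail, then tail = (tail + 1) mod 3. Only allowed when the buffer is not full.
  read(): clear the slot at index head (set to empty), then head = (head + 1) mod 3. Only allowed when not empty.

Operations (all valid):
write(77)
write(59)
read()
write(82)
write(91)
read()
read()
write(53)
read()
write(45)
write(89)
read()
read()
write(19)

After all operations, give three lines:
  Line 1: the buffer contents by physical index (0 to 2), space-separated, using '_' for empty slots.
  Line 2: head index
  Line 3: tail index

Answer: 89 19 _
0
2

Derivation:
write(77): buf=[77 _ _], head=0, tail=1, size=1
write(59): buf=[77 59 _], head=0, tail=2, size=2
read(): buf=[_ 59 _], head=1, tail=2, size=1
write(82): buf=[_ 59 82], head=1, tail=0, size=2
write(91): buf=[91 59 82], head=1, tail=1, size=3
read(): buf=[91 _ 82], head=2, tail=1, size=2
read(): buf=[91 _ _], head=0, tail=1, size=1
write(53): buf=[91 53 _], head=0, tail=2, size=2
read(): buf=[_ 53 _], head=1, tail=2, size=1
write(45): buf=[_ 53 45], head=1, tail=0, size=2
write(89): buf=[89 53 45], head=1, tail=1, size=3
read(): buf=[89 _ 45], head=2, tail=1, size=2
read(): buf=[89 _ _], head=0, tail=1, size=1
write(19): buf=[89 19 _], head=0, tail=2, size=2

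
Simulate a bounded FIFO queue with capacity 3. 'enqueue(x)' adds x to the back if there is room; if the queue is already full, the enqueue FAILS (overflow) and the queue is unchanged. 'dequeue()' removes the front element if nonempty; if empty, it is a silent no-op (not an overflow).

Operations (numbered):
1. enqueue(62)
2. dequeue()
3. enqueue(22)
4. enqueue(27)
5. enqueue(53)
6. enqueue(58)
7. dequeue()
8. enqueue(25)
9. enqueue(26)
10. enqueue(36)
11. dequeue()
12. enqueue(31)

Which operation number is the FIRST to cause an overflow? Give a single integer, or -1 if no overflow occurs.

1. enqueue(62): size=1
2. dequeue(): size=0
3. enqueue(22): size=1
4. enqueue(27): size=2
5. enqueue(53): size=3
6. enqueue(58): size=3=cap → OVERFLOW (fail)
7. dequeue(): size=2
8. enqueue(25): size=3
9. enqueue(26): size=3=cap → OVERFLOW (fail)
10. enqueue(36): size=3=cap → OVERFLOW (fail)
11. dequeue(): size=2
12. enqueue(31): size=3

Answer: 6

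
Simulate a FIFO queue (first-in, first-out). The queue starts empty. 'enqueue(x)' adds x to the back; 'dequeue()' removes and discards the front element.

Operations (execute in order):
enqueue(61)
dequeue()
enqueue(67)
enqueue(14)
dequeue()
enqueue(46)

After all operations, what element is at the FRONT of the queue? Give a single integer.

enqueue(61): queue = [61]
dequeue(): queue = []
enqueue(67): queue = [67]
enqueue(14): queue = [67, 14]
dequeue(): queue = [14]
enqueue(46): queue = [14, 46]

Answer: 14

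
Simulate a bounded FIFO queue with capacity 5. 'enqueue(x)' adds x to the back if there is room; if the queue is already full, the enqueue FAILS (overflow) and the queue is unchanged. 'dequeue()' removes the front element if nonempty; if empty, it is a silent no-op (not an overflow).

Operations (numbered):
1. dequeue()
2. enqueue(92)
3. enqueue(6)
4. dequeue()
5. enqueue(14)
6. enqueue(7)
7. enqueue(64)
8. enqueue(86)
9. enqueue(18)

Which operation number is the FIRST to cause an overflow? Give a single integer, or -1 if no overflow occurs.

1. dequeue(): empty, no-op, size=0
2. enqueue(92): size=1
3. enqueue(6): size=2
4. dequeue(): size=1
5. enqueue(14): size=2
6. enqueue(7): size=3
7. enqueue(64): size=4
8. enqueue(86): size=5
9. enqueue(18): size=5=cap → OVERFLOW (fail)

Answer: 9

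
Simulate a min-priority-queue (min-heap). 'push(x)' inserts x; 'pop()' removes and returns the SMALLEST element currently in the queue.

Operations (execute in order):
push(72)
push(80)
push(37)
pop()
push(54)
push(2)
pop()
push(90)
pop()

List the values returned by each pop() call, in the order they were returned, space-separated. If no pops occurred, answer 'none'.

Answer: 37 2 54

Derivation:
push(72): heap contents = [72]
push(80): heap contents = [72, 80]
push(37): heap contents = [37, 72, 80]
pop() → 37: heap contents = [72, 80]
push(54): heap contents = [54, 72, 80]
push(2): heap contents = [2, 54, 72, 80]
pop() → 2: heap contents = [54, 72, 80]
push(90): heap contents = [54, 72, 80, 90]
pop() → 54: heap contents = [72, 80, 90]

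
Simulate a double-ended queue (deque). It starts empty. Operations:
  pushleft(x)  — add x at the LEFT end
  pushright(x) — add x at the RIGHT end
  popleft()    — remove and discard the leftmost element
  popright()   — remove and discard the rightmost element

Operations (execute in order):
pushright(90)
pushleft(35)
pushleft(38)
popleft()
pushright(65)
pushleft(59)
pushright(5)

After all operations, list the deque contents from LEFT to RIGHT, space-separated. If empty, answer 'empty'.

Answer: 59 35 90 65 5

Derivation:
pushright(90): [90]
pushleft(35): [35, 90]
pushleft(38): [38, 35, 90]
popleft(): [35, 90]
pushright(65): [35, 90, 65]
pushleft(59): [59, 35, 90, 65]
pushright(5): [59, 35, 90, 65, 5]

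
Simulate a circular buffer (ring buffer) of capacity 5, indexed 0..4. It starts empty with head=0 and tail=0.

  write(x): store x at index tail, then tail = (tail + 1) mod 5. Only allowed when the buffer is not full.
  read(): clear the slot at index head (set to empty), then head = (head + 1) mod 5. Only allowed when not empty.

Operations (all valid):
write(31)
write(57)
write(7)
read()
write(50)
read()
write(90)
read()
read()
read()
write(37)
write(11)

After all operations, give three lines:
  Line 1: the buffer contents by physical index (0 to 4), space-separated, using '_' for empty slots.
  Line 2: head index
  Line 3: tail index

Answer: 37 11 _ _ _
0
2

Derivation:
write(31): buf=[31 _ _ _ _], head=0, tail=1, size=1
write(57): buf=[31 57 _ _ _], head=0, tail=2, size=2
write(7): buf=[31 57 7 _ _], head=0, tail=3, size=3
read(): buf=[_ 57 7 _ _], head=1, tail=3, size=2
write(50): buf=[_ 57 7 50 _], head=1, tail=4, size=3
read(): buf=[_ _ 7 50 _], head=2, tail=4, size=2
write(90): buf=[_ _ 7 50 90], head=2, tail=0, size=3
read(): buf=[_ _ _ 50 90], head=3, tail=0, size=2
read(): buf=[_ _ _ _ 90], head=4, tail=0, size=1
read(): buf=[_ _ _ _ _], head=0, tail=0, size=0
write(37): buf=[37 _ _ _ _], head=0, tail=1, size=1
write(11): buf=[37 11 _ _ _], head=0, tail=2, size=2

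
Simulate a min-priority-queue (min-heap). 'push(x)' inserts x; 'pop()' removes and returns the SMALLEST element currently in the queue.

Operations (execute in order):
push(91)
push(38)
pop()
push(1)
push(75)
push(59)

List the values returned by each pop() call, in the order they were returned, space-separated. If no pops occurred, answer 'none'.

Answer: 38

Derivation:
push(91): heap contents = [91]
push(38): heap contents = [38, 91]
pop() → 38: heap contents = [91]
push(1): heap contents = [1, 91]
push(75): heap contents = [1, 75, 91]
push(59): heap contents = [1, 59, 75, 91]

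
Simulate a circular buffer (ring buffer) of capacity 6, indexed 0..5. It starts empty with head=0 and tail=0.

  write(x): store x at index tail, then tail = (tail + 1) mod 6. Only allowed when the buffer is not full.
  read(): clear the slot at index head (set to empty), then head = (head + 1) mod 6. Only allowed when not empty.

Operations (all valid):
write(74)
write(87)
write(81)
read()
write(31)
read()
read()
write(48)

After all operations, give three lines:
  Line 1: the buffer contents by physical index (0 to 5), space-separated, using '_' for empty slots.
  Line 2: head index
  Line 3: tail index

Answer: _ _ _ 31 48 _
3
5

Derivation:
write(74): buf=[74 _ _ _ _ _], head=0, tail=1, size=1
write(87): buf=[74 87 _ _ _ _], head=0, tail=2, size=2
write(81): buf=[74 87 81 _ _ _], head=0, tail=3, size=3
read(): buf=[_ 87 81 _ _ _], head=1, tail=3, size=2
write(31): buf=[_ 87 81 31 _ _], head=1, tail=4, size=3
read(): buf=[_ _ 81 31 _ _], head=2, tail=4, size=2
read(): buf=[_ _ _ 31 _ _], head=3, tail=4, size=1
write(48): buf=[_ _ _ 31 48 _], head=3, tail=5, size=2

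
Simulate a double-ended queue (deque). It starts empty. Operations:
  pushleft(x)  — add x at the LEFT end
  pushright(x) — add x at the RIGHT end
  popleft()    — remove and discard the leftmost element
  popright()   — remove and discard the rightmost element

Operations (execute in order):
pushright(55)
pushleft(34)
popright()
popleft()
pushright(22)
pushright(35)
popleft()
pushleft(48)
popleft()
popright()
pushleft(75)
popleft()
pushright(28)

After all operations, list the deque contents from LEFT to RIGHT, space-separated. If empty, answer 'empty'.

Answer: 28

Derivation:
pushright(55): [55]
pushleft(34): [34, 55]
popright(): [34]
popleft(): []
pushright(22): [22]
pushright(35): [22, 35]
popleft(): [35]
pushleft(48): [48, 35]
popleft(): [35]
popright(): []
pushleft(75): [75]
popleft(): []
pushright(28): [28]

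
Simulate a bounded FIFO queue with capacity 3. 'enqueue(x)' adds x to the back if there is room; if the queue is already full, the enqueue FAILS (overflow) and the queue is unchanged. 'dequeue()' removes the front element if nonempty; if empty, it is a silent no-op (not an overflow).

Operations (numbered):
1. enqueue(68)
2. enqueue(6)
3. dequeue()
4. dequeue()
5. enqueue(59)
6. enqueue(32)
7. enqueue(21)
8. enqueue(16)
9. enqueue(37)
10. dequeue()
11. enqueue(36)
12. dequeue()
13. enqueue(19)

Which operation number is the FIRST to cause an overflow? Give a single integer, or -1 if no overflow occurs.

1. enqueue(68): size=1
2. enqueue(6): size=2
3. dequeue(): size=1
4. dequeue(): size=0
5. enqueue(59): size=1
6. enqueue(32): size=2
7. enqueue(21): size=3
8. enqueue(16): size=3=cap → OVERFLOW (fail)
9. enqueue(37): size=3=cap → OVERFLOW (fail)
10. dequeue(): size=2
11. enqueue(36): size=3
12. dequeue(): size=2
13. enqueue(19): size=3

Answer: 8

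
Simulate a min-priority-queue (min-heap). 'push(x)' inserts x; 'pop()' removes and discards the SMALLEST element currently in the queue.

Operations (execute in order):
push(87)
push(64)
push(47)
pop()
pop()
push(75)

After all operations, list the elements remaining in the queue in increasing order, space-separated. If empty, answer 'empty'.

push(87): heap contents = [87]
push(64): heap contents = [64, 87]
push(47): heap contents = [47, 64, 87]
pop() → 47: heap contents = [64, 87]
pop() → 64: heap contents = [87]
push(75): heap contents = [75, 87]

Answer: 75 87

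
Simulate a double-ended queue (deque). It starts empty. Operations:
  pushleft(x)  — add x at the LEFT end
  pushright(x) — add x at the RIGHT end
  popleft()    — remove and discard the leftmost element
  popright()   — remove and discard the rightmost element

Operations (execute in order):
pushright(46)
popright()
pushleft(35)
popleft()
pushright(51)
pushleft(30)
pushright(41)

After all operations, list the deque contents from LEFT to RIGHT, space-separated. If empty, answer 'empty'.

pushright(46): [46]
popright(): []
pushleft(35): [35]
popleft(): []
pushright(51): [51]
pushleft(30): [30, 51]
pushright(41): [30, 51, 41]

Answer: 30 51 41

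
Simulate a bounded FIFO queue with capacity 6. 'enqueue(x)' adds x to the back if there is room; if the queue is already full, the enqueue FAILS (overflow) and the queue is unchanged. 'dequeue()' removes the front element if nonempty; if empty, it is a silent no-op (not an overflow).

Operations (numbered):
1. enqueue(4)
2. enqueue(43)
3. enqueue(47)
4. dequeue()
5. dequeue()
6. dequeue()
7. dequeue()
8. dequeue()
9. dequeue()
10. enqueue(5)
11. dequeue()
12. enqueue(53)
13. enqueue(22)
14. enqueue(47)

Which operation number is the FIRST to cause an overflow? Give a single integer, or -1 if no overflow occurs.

1. enqueue(4): size=1
2. enqueue(43): size=2
3. enqueue(47): size=3
4. dequeue(): size=2
5. dequeue(): size=1
6. dequeue(): size=0
7. dequeue(): empty, no-op, size=0
8. dequeue(): empty, no-op, size=0
9. dequeue(): empty, no-op, size=0
10. enqueue(5): size=1
11. dequeue(): size=0
12. enqueue(53): size=1
13. enqueue(22): size=2
14. enqueue(47): size=3

Answer: -1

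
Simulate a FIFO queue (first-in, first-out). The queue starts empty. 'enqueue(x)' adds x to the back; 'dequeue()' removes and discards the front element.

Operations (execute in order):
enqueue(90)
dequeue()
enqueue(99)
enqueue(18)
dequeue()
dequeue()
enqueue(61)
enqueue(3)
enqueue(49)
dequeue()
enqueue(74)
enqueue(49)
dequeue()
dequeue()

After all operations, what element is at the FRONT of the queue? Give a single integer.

Answer: 74

Derivation:
enqueue(90): queue = [90]
dequeue(): queue = []
enqueue(99): queue = [99]
enqueue(18): queue = [99, 18]
dequeue(): queue = [18]
dequeue(): queue = []
enqueue(61): queue = [61]
enqueue(3): queue = [61, 3]
enqueue(49): queue = [61, 3, 49]
dequeue(): queue = [3, 49]
enqueue(74): queue = [3, 49, 74]
enqueue(49): queue = [3, 49, 74, 49]
dequeue(): queue = [49, 74, 49]
dequeue(): queue = [74, 49]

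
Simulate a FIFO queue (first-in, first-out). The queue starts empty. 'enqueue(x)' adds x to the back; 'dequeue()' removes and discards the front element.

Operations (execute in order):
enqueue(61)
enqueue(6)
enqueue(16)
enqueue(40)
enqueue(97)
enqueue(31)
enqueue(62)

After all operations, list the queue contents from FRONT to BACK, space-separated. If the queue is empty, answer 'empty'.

enqueue(61): [61]
enqueue(6): [61, 6]
enqueue(16): [61, 6, 16]
enqueue(40): [61, 6, 16, 40]
enqueue(97): [61, 6, 16, 40, 97]
enqueue(31): [61, 6, 16, 40, 97, 31]
enqueue(62): [61, 6, 16, 40, 97, 31, 62]

Answer: 61 6 16 40 97 31 62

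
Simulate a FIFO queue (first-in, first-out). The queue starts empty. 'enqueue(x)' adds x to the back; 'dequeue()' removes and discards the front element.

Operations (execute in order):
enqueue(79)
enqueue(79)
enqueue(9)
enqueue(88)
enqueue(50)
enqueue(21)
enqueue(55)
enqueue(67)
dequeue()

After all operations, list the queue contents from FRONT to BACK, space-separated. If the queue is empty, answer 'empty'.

Answer: 79 9 88 50 21 55 67

Derivation:
enqueue(79): [79]
enqueue(79): [79, 79]
enqueue(9): [79, 79, 9]
enqueue(88): [79, 79, 9, 88]
enqueue(50): [79, 79, 9, 88, 50]
enqueue(21): [79, 79, 9, 88, 50, 21]
enqueue(55): [79, 79, 9, 88, 50, 21, 55]
enqueue(67): [79, 79, 9, 88, 50, 21, 55, 67]
dequeue(): [79, 9, 88, 50, 21, 55, 67]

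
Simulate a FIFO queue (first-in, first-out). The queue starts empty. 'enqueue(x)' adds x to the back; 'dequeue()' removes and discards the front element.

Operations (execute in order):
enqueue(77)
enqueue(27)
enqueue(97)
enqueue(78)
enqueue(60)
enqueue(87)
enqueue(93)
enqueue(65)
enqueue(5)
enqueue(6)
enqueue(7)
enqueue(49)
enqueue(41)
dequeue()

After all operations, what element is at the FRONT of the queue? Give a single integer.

Answer: 27

Derivation:
enqueue(77): queue = [77]
enqueue(27): queue = [77, 27]
enqueue(97): queue = [77, 27, 97]
enqueue(78): queue = [77, 27, 97, 78]
enqueue(60): queue = [77, 27, 97, 78, 60]
enqueue(87): queue = [77, 27, 97, 78, 60, 87]
enqueue(93): queue = [77, 27, 97, 78, 60, 87, 93]
enqueue(65): queue = [77, 27, 97, 78, 60, 87, 93, 65]
enqueue(5): queue = [77, 27, 97, 78, 60, 87, 93, 65, 5]
enqueue(6): queue = [77, 27, 97, 78, 60, 87, 93, 65, 5, 6]
enqueue(7): queue = [77, 27, 97, 78, 60, 87, 93, 65, 5, 6, 7]
enqueue(49): queue = [77, 27, 97, 78, 60, 87, 93, 65, 5, 6, 7, 49]
enqueue(41): queue = [77, 27, 97, 78, 60, 87, 93, 65, 5, 6, 7, 49, 41]
dequeue(): queue = [27, 97, 78, 60, 87, 93, 65, 5, 6, 7, 49, 41]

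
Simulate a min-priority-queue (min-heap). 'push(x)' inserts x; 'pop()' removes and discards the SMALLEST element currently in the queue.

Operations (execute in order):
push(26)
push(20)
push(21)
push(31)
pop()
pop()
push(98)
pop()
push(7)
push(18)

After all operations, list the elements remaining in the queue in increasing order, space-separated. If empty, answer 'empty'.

push(26): heap contents = [26]
push(20): heap contents = [20, 26]
push(21): heap contents = [20, 21, 26]
push(31): heap contents = [20, 21, 26, 31]
pop() → 20: heap contents = [21, 26, 31]
pop() → 21: heap contents = [26, 31]
push(98): heap contents = [26, 31, 98]
pop() → 26: heap contents = [31, 98]
push(7): heap contents = [7, 31, 98]
push(18): heap contents = [7, 18, 31, 98]

Answer: 7 18 31 98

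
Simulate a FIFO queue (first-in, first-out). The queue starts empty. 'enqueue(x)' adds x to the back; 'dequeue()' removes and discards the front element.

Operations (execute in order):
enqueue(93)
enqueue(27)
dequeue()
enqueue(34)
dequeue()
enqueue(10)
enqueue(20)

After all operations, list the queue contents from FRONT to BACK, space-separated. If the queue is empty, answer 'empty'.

enqueue(93): [93]
enqueue(27): [93, 27]
dequeue(): [27]
enqueue(34): [27, 34]
dequeue(): [34]
enqueue(10): [34, 10]
enqueue(20): [34, 10, 20]

Answer: 34 10 20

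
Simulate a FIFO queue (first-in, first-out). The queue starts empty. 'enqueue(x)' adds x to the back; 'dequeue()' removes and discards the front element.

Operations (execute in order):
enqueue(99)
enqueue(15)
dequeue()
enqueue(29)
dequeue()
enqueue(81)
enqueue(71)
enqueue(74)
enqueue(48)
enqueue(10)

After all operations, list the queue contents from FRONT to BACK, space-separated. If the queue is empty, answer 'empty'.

Answer: 29 81 71 74 48 10

Derivation:
enqueue(99): [99]
enqueue(15): [99, 15]
dequeue(): [15]
enqueue(29): [15, 29]
dequeue(): [29]
enqueue(81): [29, 81]
enqueue(71): [29, 81, 71]
enqueue(74): [29, 81, 71, 74]
enqueue(48): [29, 81, 71, 74, 48]
enqueue(10): [29, 81, 71, 74, 48, 10]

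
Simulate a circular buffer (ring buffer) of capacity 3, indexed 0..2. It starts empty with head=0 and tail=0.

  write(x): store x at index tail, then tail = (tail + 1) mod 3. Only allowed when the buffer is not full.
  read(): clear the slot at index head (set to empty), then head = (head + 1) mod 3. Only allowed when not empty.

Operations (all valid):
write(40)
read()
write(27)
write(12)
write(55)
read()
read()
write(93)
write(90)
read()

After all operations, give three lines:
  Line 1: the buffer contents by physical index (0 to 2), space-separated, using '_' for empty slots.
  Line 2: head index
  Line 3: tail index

Answer: _ 93 90
1
0

Derivation:
write(40): buf=[40 _ _], head=0, tail=1, size=1
read(): buf=[_ _ _], head=1, tail=1, size=0
write(27): buf=[_ 27 _], head=1, tail=2, size=1
write(12): buf=[_ 27 12], head=1, tail=0, size=2
write(55): buf=[55 27 12], head=1, tail=1, size=3
read(): buf=[55 _ 12], head=2, tail=1, size=2
read(): buf=[55 _ _], head=0, tail=1, size=1
write(93): buf=[55 93 _], head=0, tail=2, size=2
write(90): buf=[55 93 90], head=0, tail=0, size=3
read(): buf=[_ 93 90], head=1, tail=0, size=2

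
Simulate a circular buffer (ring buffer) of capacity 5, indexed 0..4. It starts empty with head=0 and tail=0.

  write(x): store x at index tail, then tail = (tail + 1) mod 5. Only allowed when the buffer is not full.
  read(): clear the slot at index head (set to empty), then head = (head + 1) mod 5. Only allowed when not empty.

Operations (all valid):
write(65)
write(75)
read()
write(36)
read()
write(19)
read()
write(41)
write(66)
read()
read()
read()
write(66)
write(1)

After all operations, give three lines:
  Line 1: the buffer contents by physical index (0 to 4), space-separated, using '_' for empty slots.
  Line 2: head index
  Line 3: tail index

write(65): buf=[65 _ _ _ _], head=0, tail=1, size=1
write(75): buf=[65 75 _ _ _], head=0, tail=2, size=2
read(): buf=[_ 75 _ _ _], head=1, tail=2, size=1
write(36): buf=[_ 75 36 _ _], head=1, tail=3, size=2
read(): buf=[_ _ 36 _ _], head=2, tail=3, size=1
write(19): buf=[_ _ 36 19 _], head=2, tail=4, size=2
read(): buf=[_ _ _ 19 _], head=3, tail=4, size=1
write(41): buf=[_ _ _ 19 41], head=3, tail=0, size=2
write(66): buf=[66 _ _ 19 41], head=3, tail=1, size=3
read(): buf=[66 _ _ _ 41], head=4, tail=1, size=2
read(): buf=[66 _ _ _ _], head=0, tail=1, size=1
read(): buf=[_ _ _ _ _], head=1, tail=1, size=0
write(66): buf=[_ 66 _ _ _], head=1, tail=2, size=1
write(1): buf=[_ 66 1 _ _], head=1, tail=3, size=2

Answer: _ 66 1 _ _
1
3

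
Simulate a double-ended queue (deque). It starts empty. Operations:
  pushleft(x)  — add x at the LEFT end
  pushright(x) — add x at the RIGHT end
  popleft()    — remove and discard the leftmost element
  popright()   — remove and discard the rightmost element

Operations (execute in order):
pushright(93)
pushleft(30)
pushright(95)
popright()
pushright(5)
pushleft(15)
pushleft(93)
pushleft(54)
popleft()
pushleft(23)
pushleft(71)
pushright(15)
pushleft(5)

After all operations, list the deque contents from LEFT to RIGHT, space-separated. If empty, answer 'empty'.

Answer: 5 71 23 93 15 30 93 5 15

Derivation:
pushright(93): [93]
pushleft(30): [30, 93]
pushright(95): [30, 93, 95]
popright(): [30, 93]
pushright(5): [30, 93, 5]
pushleft(15): [15, 30, 93, 5]
pushleft(93): [93, 15, 30, 93, 5]
pushleft(54): [54, 93, 15, 30, 93, 5]
popleft(): [93, 15, 30, 93, 5]
pushleft(23): [23, 93, 15, 30, 93, 5]
pushleft(71): [71, 23, 93, 15, 30, 93, 5]
pushright(15): [71, 23, 93, 15, 30, 93, 5, 15]
pushleft(5): [5, 71, 23, 93, 15, 30, 93, 5, 15]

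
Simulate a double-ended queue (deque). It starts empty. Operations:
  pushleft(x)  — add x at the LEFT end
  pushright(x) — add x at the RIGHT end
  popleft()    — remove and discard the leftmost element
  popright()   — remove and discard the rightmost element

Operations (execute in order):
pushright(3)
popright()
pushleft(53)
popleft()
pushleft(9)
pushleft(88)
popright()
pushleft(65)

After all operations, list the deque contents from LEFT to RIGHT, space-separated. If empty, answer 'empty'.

Answer: 65 88

Derivation:
pushright(3): [3]
popright(): []
pushleft(53): [53]
popleft(): []
pushleft(9): [9]
pushleft(88): [88, 9]
popright(): [88]
pushleft(65): [65, 88]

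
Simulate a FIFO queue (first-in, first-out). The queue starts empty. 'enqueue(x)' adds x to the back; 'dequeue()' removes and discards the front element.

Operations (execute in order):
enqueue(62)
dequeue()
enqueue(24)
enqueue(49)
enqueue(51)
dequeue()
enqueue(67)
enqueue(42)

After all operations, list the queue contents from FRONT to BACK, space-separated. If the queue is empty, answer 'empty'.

enqueue(62): [62]
dequeue(): []
enqueue(24): [24]
enqueue(49): [24, 49]
enqueue(51): [24, 49, 51]
dequeue(): [49, 51]
enqueue(67): [49, 51, 67]
enqueue(42): [49, 51, 67, 42]

Answer: 49 51 67 42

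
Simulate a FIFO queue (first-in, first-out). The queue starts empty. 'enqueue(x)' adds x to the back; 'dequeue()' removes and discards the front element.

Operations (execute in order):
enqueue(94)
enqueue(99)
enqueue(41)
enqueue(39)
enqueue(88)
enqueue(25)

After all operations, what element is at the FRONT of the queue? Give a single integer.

enqueue(94): queue = [94]
enqueue(99): queue = [94, 99]
enqueue(41): queue = [94, 99, 41]
enqueue(39): queue = [94, 99, 41, 39]
enqueue(88): queue = [94, 99, 41, 39, 88]
enqueue(25): queue = [94, 99, 41, 39, 88, 25]

Answer: 94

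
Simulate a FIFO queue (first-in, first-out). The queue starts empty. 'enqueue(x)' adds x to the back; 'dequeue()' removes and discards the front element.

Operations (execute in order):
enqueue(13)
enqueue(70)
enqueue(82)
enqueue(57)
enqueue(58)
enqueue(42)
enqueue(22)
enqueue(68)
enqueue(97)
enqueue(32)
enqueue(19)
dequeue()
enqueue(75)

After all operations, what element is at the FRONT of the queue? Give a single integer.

enqueue(13): queue = [13]
enqueue(70): queue = [13, 70]
enqueue(82): queue = [13, 70, 82]
enqueue(57): queue = [13, 70, 82, 57]
enqueue(58): queue = [13, 70, 82, 57, 58]
enqueue(42): queue = [13, 70, 82, 57, 58, 42]
enqueue(22): queue = [13, 70, 82, 57, 58, 42, 22]
enqueue(68): queue = [13, 70, 82, 57, 58, 42, 22, 68]
enqueue(97): queue = [13, 70, 82, 57, 58, 42, 22, 68, 97]
enqueue(32): queue = [13, 70, 82, 57, 58, 42, 22, 68, 97, 32]
enqueue(19): queue = [13, 70, 82, 57, 58, 42, 22, 68, 97, 32, 19]
dequeue(): queue = [70, 82, 57, 58, 42, 22, 68, 97, 32, 19]
enqueue(75): queue = [70, 82, 57, 58, 42, 22, 68, 97, 32, 19, 75]

Answer: 70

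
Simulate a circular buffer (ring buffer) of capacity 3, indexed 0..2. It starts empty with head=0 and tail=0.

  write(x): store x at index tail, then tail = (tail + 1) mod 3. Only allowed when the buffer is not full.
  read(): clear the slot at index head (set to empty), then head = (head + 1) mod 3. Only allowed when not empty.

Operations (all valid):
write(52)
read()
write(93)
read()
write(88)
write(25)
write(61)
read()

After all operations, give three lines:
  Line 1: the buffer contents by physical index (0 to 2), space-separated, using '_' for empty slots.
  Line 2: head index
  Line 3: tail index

Answer: 25 61 _
0
2

Derivation:
write(52): buf=[52 _ _], head=0, tail=1, size=1
read(): buf=[_ _ _], head=1, tail=1, size=0
write(93): buf=[_ 93 _], head=1, tail=2, size=1
read(): buf=[_ _ _], head=2, tail=2, size=0
write(88): buf=[_ _ 88], head=2, tail=0, size=1
write(25): buf=[25 _ 88], head=2, tail=1, size=2
write(61): buf=[25 61 88], head=2, tail=2, size=3
read(): buf=[25 61 _], head=0, tail=2, size=2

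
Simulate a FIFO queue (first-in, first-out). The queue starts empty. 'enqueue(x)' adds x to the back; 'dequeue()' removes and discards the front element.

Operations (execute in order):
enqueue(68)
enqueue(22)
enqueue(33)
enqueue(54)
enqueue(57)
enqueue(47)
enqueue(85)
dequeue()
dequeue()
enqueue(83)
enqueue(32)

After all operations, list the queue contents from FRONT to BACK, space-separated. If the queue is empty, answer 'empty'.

Answer: 33 54 57 47 85 83 32

Derivation:
enqueue(68): [68]
enqueue(22): [68, 22]
enqueue(33): [68, 22, 33]
enqueue(54): [68, 22, 33, 54]
enqueue(57): [68, 22, 33, 54, 57]
enqueue(47): [68, 22, 33, 54, 57, 47]
enqueue(85): [68, 22, 33, 54, 57, 47, 85]
dequeue(): [22, 33, 54, 57, 47, 85]
dequeue(): [33, 54, 57, 47, 85]
enqueue(83): [33, 54, 57, 47, 85, 83]
enqueue(32): [33, 54, 57, 47, 85, 83, 32]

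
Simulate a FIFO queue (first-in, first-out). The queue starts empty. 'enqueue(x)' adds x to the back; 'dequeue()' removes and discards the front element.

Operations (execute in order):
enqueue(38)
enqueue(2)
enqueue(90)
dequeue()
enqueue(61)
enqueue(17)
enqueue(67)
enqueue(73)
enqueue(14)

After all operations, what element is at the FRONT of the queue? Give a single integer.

enqueue(38): queue = [38]
enqueue(2): queue = [38, 2]
enqueue(90): queue = [38, 2, 90]
dequeue(): queue = [2, 90]
enqueue(61): queue = [2, 90, 61]
enqueue(17): queue = [2, 90, 61, 17]
enqueue(67): queue = [2, 90, 61, 17, 67]
enqueue(73): queue = [2, 90, 61, 17, 67, 73]
enqueue(14): queue = [2, 90, 61, 17, 67, 73, 14]

Answer: 2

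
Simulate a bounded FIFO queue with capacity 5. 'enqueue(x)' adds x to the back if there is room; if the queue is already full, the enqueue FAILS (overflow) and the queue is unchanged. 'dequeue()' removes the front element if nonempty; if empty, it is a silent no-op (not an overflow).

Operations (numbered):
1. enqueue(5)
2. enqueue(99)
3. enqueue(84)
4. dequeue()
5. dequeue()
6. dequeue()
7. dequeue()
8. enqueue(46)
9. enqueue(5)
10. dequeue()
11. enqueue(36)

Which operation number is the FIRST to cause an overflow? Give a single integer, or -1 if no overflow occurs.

1. enqueue(5): size=1
2. enqueue(99): size=2
3. enqueue(84): size=3
4. dequeue(): size=2
5. dequeue(): size=1
6. dequeue(): size=0
7. dequeue(): empty, no-op, size=0
8. enqueue(46): size=1
9. enqueue(5): size=2
10. dequeue(): size=1
11. enqueue(36): size=2

Answer: -1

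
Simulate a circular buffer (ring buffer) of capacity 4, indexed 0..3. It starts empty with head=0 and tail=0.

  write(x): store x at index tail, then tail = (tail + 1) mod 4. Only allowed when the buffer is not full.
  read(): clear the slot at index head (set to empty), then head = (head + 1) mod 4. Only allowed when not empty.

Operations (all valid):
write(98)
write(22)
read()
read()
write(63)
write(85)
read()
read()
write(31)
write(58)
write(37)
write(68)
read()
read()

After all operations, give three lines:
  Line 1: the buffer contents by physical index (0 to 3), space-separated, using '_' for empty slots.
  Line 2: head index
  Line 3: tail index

Answer: _ _ 37 68
2
0

Derivation:
write(98): buf=[98 _ _ _], head=0, tail=1, size=1
write(22): buf=[98 22 _ _], head=0, tail=2, size=2
read(): buf=[_ 22 _ _], head=1, tail=2, size=1
read(): buf=[_ _ _ _], head=2, tail=2, size=0
write(63): buf=[_ _ 63 _], head=2, tail=3, size=1
write(85): buf=[_ _ 63 85], head=2, tail=0, size=2
read(): buf=[_ _ _ 85], head=3, tail=0, size=1
read(): buf=[_ _ _ _], head=0, tail=0, size=0
write(31): buf=[31 _ _ _], head=0, tail=1, size=1
write(58): buf=[31 58 _ _], head=0, tail=2, size=2
write(37): buf=[31 58 37 _], head=0, tail=3, size=3
write(68): buf=[31 58 37 68], head=0, tail=0, size=4
read(): buf=[_ 58 37 68], head=1, tail=0, size=3
read(): buf=[_ _ 37 68], head=2, tail=0, size=2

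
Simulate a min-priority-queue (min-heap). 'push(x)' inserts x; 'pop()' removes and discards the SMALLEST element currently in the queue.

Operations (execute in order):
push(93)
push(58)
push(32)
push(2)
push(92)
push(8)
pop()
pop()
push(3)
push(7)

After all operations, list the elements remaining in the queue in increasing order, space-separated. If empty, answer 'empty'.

Answer: 3 7 32 58 92 93

Derivation:
push(93): heap contents = [93]
push(58): heap contents = [58, 93]
push(32): heap contents = [32, 58, 93]
push(2): heap contents = [2, 32, 58, 93]
push(92): heap contents = [2, 32, 58, 92, 93]
push(8): heap contents = [2, 8, 32, 58, 92, 93]
pop() → 2: heap contents = [8, 32, 58, 92, 93]
pop() → 8: heap contents = [32, 58, 92, 93]
push(3): heap contents = [3, 32, 58, 92, 93]
push(7): heap contents = [3, 7, 32, 58, 92, 93]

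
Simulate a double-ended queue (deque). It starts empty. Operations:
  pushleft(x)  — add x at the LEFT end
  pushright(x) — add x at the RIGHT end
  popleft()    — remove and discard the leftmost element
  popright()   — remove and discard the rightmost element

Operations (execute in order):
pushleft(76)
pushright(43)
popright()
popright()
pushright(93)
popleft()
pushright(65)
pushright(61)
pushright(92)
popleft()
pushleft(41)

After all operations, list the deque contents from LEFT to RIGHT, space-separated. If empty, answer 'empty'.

pushleft(76): [76]
pushright(43): [76, 43]
popright(): [76]
popright(): []
pushright(93): [93]
popleft(): []
pushright(65): [65]
pushright(61): [65, 61]
pushright(92): [65, 61, 92]
popleft(): [61, 92]
pushleft(41): [41, 61, 92]

Answer: 41 61 92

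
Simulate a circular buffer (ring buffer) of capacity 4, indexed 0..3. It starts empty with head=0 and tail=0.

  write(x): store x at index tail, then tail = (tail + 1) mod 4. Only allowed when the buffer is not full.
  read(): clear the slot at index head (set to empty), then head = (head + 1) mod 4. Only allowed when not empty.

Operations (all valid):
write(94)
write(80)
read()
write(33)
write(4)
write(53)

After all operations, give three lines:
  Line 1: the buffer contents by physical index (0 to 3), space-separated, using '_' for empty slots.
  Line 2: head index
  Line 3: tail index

Answer: 53 80 33 4
1
1

Derivation:
write(94): buf=[94 _ _ _], head=0, tail=1, size=1
write(80): buf=[94 80 _ _], head=0, tail=2, size=2
read(): buf=[_ 80 _ _], head=1, tail=2, size=1
write(33): buf=[_ 80 33 _], head=1, tail=3, size=2
write(4): buf=[_ 80 33 4], head=1, tail=0, size=3
write(53): buf=[53 80 33 4], head=1, tail=1, size=4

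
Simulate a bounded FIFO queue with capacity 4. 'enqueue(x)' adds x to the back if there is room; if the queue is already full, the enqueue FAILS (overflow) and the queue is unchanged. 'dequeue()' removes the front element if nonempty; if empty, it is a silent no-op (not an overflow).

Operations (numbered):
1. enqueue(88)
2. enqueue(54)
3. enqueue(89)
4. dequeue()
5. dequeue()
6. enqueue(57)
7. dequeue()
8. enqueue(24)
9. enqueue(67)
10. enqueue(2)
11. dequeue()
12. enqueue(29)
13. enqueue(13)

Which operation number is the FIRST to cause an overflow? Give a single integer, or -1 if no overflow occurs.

1. enqueue(88): size=1
2. enqueue(54): size=2
3. enqueue(89): size=3
4. dequeue(): size=2
5. dequeue(): size=1
6. enqueue(57): size=2
7. dequeue(): size=1
8. enqueue(24): size=2
9. enqueue(67): size=3
10. enqueue(2): size=4
11. dequeue(): size=3
12. enqueue(29): size=4
13. enqueue(13): size=4=cap → OVERFLOW (fail)

Answer: 13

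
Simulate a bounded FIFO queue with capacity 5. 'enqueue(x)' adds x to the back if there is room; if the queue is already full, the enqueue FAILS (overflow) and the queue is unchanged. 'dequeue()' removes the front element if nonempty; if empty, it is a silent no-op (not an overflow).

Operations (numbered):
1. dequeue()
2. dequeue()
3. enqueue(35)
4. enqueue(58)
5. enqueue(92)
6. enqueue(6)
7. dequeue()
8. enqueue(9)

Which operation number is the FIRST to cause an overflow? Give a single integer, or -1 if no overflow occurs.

Answer: -1

Derivation:
1. dequeue(): empty, no-op, size=0
2. dequeue(): empty, no-op, size=0
3. enqueue(35): size=1
4. enqueue(58): size=2
5. enqueue(92): size=3
6. enqueue(6): size=4
7. dequeue(): size=3
8. enqueue(9): size=4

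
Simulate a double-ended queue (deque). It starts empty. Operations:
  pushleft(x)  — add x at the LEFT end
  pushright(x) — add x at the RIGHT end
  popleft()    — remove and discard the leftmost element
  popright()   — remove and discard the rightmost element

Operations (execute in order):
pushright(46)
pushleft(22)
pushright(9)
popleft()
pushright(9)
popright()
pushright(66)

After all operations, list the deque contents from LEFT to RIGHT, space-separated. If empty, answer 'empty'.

Answer: 46 9 66

Derivation:
pushright(46): [46]
pushleft(22): [22, 46]
pushright(9): [22, 46, 9]
popleft(): [46, 9]
pushright(9): [46, 9, 9]
popright(): [46, 9]
pushright(66): [46, 9, 66]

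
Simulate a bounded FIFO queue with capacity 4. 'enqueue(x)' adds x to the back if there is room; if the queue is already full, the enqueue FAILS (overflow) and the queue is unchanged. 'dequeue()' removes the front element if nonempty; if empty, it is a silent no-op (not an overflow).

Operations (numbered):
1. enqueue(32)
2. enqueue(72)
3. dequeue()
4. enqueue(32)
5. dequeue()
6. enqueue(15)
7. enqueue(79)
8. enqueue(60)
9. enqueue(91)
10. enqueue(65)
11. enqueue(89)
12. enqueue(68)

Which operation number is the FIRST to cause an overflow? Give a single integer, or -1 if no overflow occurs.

Answer: 9

Derivation:
1. enqueue(32): size=1
2. enqueue(72): size=2
3. dequeue(): size=1
4. enqueue(32): size=2
5. dequeue(): size=1
6. enqueue(15): size=2
7. enqueue(79): size=3
8. enqueue(60): size=4
9. enqueue(91): size=4=cap → OVERFLOW (fail)
10. enqueue(65): size=4=cap → OVERFLOW (fail)
11. enqueue(89): size=4=cap → OVERFLOW (fail)
12. enqueue(68): size=4=cap → OVERFLOW (fail)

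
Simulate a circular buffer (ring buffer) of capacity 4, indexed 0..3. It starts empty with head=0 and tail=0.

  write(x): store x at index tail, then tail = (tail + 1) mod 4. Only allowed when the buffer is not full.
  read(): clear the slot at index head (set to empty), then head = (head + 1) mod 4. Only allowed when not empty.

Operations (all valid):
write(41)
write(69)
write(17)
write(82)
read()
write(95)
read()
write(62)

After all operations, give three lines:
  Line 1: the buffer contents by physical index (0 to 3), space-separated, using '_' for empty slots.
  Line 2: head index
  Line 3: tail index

Answer: 95 62 17 82
2
2

Derivation:
write(41): buf=[41 _ _ _], head=0, tail=1, size=1
write(69): buf=[41 69 _ _], head=0, tail=2, size=2
write(17): buf=[41 69 17 _], head=0, tail=3, size=3
write(82): buf=[41 69 17 82], head=0, tail=0, size=4
read(): buf=[_ 69 17 82], head=1, tail=0, size=3
write(95): buf=[95 69 17 82], head=1, tail=1, size=4
read(): buf=[95 _ 17 82], head=2, tail=1, size=3
write(62): buf=[95 62 17 82], head=2, tail=2, size=4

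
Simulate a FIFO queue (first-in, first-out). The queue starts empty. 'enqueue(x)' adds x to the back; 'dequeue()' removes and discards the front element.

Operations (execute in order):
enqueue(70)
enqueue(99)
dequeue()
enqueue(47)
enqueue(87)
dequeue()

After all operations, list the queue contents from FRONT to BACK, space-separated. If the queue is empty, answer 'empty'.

Answer: 47 87

Derivation:
enqueue(70): [70]
enqueue(99): [70, 99]
dequeue(): [99]
enqueue(47): [99, 47]
enqueue(87): [99, 47, 87]
dequeue(): [47, 87]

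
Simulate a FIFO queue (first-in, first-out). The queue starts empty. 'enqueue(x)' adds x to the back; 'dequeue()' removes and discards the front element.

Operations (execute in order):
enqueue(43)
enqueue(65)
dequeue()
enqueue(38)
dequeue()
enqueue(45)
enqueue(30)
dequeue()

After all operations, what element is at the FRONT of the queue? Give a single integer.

enqueue(43): queue = [43]
enqueue(65): queue = [43, 65]
dequeue(): queue = [65]
enqueue(38): queue = [65, 38]
dequeue(): queue = [38]
enqueue(45): queue = [38, 45]
enqueue(30): queue = [38, 45, 30]
dequeue(): queue = [45, 30]

Answer: 45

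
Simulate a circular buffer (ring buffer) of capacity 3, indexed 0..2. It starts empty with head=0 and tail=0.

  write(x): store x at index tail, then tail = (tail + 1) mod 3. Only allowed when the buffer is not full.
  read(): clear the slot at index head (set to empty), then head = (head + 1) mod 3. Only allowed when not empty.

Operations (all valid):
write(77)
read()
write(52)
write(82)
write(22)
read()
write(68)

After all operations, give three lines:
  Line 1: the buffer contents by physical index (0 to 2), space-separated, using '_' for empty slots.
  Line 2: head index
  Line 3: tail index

write(77): buf=[77 _ _], head=0, tail=1, size=1
read(): buf=[_ _ _], head=1, tail=1, size=0
write(52): buf=[_ 52 _], head=1, tail=2, size=1
write(82): buf=[_ 52 82], head=1, tail=0, size=2
write(22): buf=[22 52 82], head=1, tail=1, size=3
read(): buf=[22 _ 82], head=2, tail=1, size=2
write(68): buf=[22 68 82], head=2, tail=2, size=3

Answer: 22 68 82
2
2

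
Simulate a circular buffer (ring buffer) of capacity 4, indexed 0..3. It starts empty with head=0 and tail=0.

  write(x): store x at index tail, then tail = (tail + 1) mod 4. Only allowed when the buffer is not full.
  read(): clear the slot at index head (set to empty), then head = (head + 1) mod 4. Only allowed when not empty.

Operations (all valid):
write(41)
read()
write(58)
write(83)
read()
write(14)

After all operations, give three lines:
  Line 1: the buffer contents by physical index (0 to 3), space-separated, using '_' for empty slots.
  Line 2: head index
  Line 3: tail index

write(41): buf=[41 _ _ _], head=0, tail=1, size=1
read(): buf=[_ _ _ _], head=1, tail=1, size=0
write(58): buf=[_ 58 _ _], head=1, tail=2, size=1
write(83): buf=[_ 58 83 _], head=1, tail=3, size=2
read(): buf=[_ _ 83 _], head=2, tail=3, size=1
write(14): buf=[_ _ 83 14], head=2, tail=0, size=2

Answer: _ _ 83 14
2
0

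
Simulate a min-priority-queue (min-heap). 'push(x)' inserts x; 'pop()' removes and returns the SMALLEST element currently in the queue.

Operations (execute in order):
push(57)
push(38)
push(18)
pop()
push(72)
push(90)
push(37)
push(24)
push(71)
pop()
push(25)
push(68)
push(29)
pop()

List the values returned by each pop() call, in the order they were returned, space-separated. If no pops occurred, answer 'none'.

Answer: 18 24 25

Derivation:
push(57): heap contents = [57]
push(38): heap contents = [38, 57]
push(18): heap contents = [18, 38, 57]
pop() → 18: heap contents = [38, 57]
push(72): heap contents = [38, 57, 72]
push(90): heap contents = [38, 57, 72, 90]
push(37): heap contents = [37, 38, 57, 72, 90]
push(24): heap contents = [24, 37, 38, 57, 72, 90]
push(71): heap contents = [24, 37, 38, 57, 71, 72, 90]
pop() → 24: heap contents = [37, 38, 57, 71, 72, 90]
push(25): heap contents = [25, 37, 38, 57, 71, 72, 90]
push(68): heap contents = [25, 37, 38, 57, 68, 71, 72, 90]
push(29): heap contents = [25, 29, 37, 38, 57, 68, 71, 72, 90]
pop() → 25: heap contents = [29, 37, 38, 57, 68, 71, 72, 90]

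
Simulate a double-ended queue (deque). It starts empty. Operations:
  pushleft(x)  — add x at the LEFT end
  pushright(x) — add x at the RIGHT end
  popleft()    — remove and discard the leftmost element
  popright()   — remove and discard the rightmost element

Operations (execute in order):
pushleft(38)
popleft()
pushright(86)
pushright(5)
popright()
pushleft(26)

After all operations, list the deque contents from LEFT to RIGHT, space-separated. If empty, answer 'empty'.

Answer: 26 86

Derivation:
pushleft(38): [38]
popleft(): []
pushright(86): [86]
pushright(5): [86, 5]
popright(): [86]
pushleft(26): [26, 86]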